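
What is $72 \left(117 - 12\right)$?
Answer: $7560$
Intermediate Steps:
$72 \left(117 - 12\right) = 72 \cdot 105 = 7560$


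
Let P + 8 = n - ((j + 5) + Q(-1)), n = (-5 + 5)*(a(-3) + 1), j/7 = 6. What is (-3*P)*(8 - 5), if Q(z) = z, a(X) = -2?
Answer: 486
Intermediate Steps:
j = 42 (j = 7*6 = 42)
n = 0 (n = (-5 + 5)*(-2 + 1) = 0*(-1) = 0)
P = -54 (P = -8 + (0 - ((42 + 5) - 1)) = -8 + (0 - (47 - 1)) = -8 + (0 - 1*46) = -8 + (0 - 46) = -8 - 46 = -54)
(-3*P)*(8 - 5) = (-3*(-54))*(8 - 5) = 162*3 = 486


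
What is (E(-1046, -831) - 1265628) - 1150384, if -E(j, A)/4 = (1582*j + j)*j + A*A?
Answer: -6933120768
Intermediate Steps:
E(j, A) = -6332*j**2 - 4*A**2 (E(j, A) = -4*((1582*j + j)*j + A*A) = -4*((1583*j)*j + A**2) = -4*(1583*j**2 + A**2) = -4*(A**2 + 1583*j**2) = -6332*j**2 - 4*A**2)
(E(-1046, -831) - 1265628) - 1150384 = ((-6332*(-1046)**2 - 4*(-831)**2) - 1265628) - 1150384 = ((-6332*1094116 - 4*690561) - 1265628) - 1150384 = ((-6927942512 - 2762244) - 1265628) - 1150384 = (-6930704756 - 1265628) - 1150384 = -6931970384 - 1150384 = -6933120768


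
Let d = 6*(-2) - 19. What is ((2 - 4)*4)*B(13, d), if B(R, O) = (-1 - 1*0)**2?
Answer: -8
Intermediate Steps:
d = -31 (d = -12 - 19 = -31)
B(R, O) = 1 (B(R, O) = (-1 + 0)**2 = (-1)**2 = 1)
((2 - 4)*4)*B(13, d) = ((2 - 4)*4)*1 = -2*4*1 = -8*1 = -8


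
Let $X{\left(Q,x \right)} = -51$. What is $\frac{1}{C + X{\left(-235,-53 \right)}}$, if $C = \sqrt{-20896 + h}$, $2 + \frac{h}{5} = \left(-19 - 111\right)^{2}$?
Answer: $\frac{17}{20331} + \frac{\sqrt{7066}}{20331} \approx 0.0049707$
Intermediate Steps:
$h = 84490$ ($h = -10 + 5 \left(-19 - 111\right)^{2} = -10 + 5 \left(-130\right)^{2} = -10 + 5 \cdot 16900 = -10 + 84500 = 84490$)
$C = 3 \sqrt{7066}$ ($C = \sqrt{-20896 + 84490} = \sqrt{63594} = 3 \sqrt{7066} \approx 252.18$)
$\frac{1}{C + X{\left(-235,-53 \right)}} = \frac{1}{3 \sqrt{7066} - 51} = \frac{1}{-51 + 3 \sqrt{7066}}$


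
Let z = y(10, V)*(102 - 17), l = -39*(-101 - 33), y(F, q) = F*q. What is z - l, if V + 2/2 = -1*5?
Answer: -10326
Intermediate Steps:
V = -6 (V = -1 - 1*5 = -1 - 5 = -6)
l = 5226 (l = -39*(-134) = 5226)
z = -5100 (z = (10*(-6))*(102 - 17) = -60*85 = -5100)
z - l = -5100 - 1*5226 = -5100 - 5226 = -10326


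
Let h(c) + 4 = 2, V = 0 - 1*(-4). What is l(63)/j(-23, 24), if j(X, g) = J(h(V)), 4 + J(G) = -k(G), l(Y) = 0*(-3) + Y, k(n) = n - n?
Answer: -63/4 ≈ -15.750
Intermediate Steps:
V = 4 (V = 0 + 4 = 4)
k(n) = 0
h(c) = -2 (h(c) = -4 + 2 = -2)
l(Y) = Y (l(Y) = 0 + Y = Y)
J(G) = -4 (J(G) = -4 - 1*0 = -4 + 0 = -4)
j(X, g) = -4
l(63)/j(-23, 24) = 63/(-4) = 63*(-1/4) = -63/4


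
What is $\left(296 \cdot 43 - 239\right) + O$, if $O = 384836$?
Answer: $397325$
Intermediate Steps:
$\left(296 \cdot 43 - 239\right) + O = \left(296 \cdot 43 - 239\right) + 384836 = \left(12728 - 239\right) + 384836 = 12489 + 384836 = 397325$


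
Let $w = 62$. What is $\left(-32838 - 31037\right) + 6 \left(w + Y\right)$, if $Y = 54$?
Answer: $-63179$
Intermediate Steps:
$\left(-32838 - 31037\right) + 6 \left(w + Y\right) = \left(-32838 - 31037\right) + 6 \left(62 + 54\right) = -63875 + 6 \cdot 116 = -63875 + 696 = -63179$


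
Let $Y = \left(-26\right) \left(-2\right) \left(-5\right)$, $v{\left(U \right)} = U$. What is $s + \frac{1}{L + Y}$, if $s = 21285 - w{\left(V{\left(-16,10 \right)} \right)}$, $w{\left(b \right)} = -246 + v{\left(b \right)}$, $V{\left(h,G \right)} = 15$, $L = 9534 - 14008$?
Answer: $\frac{101856743}{4734} \approx 21516.0$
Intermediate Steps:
$L = -4474$ ($L = 9534 - 14008 = -4474$)
$Y = -260$ ($Y = 52 \left(-5\right) = -260$)
$w{\left(b \right)} = -246 + b$
$s = 21516$ ($s = 21285 - \left(-246 + 15\right) = 21285 - -231 = 21285 + 231 = 21516$)
$s + \frac{1}{L + Y} = 21516 + \frac{1}{-4474 - 260} = 21516 + \frac{1}{-4734} = 21516 - \frac{1}{4734} = \frac{101856743}{4734}$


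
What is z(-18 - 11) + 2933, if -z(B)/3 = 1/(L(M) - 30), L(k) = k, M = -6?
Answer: 35197/12 ≈ 2933.1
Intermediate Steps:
z(B) = 1/12 (z(B) = -3/(-6 - 30) = -3/(-36) = -3*(-1/36) = 1/12)
z(-18 - 11) + 2933 = 1/12 + 2933 = 35197/12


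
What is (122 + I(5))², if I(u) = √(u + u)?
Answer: (122 + √10)² ≈ 15666.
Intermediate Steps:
I(u) = √2*√u (I(u) = √(2*u) = √2*√u)
(122 + I(5))² = (122 + √2*√5)² = (122 + √10)²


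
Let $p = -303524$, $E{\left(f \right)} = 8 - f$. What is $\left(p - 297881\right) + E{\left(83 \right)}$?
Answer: $-601480$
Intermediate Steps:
$\left(p - 297881\right) + E{\left(83 \right)} = \left(-303524 - 297881\right) + \left(8 - 83\right) = -601405 + \left(8 - 83\right) = -601405 - 75 = -601480$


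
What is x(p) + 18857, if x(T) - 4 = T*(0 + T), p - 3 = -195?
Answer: 55725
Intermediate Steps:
p = -192 (p = 3 - 195 = -192)
x(T) = 4 + T² (x(T) = 4 + T*(0 + T) = 4 + T*T = 4 + T²)
x(p) + 18857 = (4 + (-192)²) + 18857 = (4 + 36864) + 18857 = 36868 + 18857 = 55725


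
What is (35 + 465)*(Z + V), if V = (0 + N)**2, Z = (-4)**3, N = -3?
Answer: -27500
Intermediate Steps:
Z = -64
V = 9 (V = (0 - 3)**2 = (-3)**2 = 9)
(35 + 465)*(Z + V) = (35 + 465)*(-64 + 9) = 500*(-55) = -27500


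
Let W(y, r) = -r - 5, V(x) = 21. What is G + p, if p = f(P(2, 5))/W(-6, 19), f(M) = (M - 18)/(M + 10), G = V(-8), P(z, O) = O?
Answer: 7573/360 ≈ 21.036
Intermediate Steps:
G = 21
W(y, r) = -5 - r
f(M) = (-18 + M)/(10 + M)
p = 13/360 (p = ((-18 + 5)/(10 + 5))/(-5 - 1*19) = (-13/15)/(-5 - 19) = ((1/15)*(-13))/(-24) = -13/15*(-1/24) = 13/360 ≈ 0.036111)
G + p = 21 + 13/360 = 7573/360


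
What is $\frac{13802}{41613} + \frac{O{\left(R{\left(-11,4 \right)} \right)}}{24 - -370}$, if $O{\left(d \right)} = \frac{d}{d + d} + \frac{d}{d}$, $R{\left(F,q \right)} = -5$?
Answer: $\frac{11000815}{32791044} \approx 0.33548$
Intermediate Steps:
$O{\left(d \right)} = \frac{3}{2}$ ($O{\left(d \right)} = \frac{d}{2 d} + 1 = d \frac{1}{2 d} + 1 = \frac{1}{2} + 1 = \frac{3}{2}$)
$\frac{13802}{41613} + \frac{O{\left(R{\left(-11,4 \right)} \right)}}{24 - -370} = \frac{13802}{41613} + \frac{3}{2 \left(24 - -370\right)} = 13802 \cdot \frac{1}{41613} + \frac{3}{2 \left(24 + 370\right)} = \frac{13802}{41613} + \frac{3}{2 \cdot 394} = \frac{13802}{41613} + \frac{3}{2} \cdot \frac{1}{394} = \frac{13802}{41613} + \frac{3}{788} = \frac{11000815}{32791044}$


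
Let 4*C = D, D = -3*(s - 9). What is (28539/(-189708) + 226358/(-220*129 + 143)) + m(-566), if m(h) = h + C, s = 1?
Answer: -92228704999/162326812 ≈ -568.17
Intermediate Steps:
D = 24 (D = -3*(1 - 9) = -3*(-8) = -1*(-24) = 24)
C = 6 (C = (¼)*24 = 6)
m(h) = 6 + h (m(h) = h + 6 = 6 + h)
(28539/(-189708) + 226358/(-220*129 + 143)) + m(-566) = (28539/(-189708) + 226358/(-220*129 + 143)) + (6 - 566) = (28539*(-1/189708) + 226358/(-28380 + 143)) - 560 = (-9513/63236 + 226358/(-28237)) - 560 = (-9513/63236 + 226358*(-1/28237)) - 560 = (-9513/63236 - 20578/2567) - 560 = -1325690279/162326812 - 560 = -92228704999/162326812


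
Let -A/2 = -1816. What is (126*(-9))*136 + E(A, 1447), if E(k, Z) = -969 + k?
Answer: -151561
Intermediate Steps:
A = 3632 (A = -2*(-1816) = 3632)
(126*(-9))*136 + E(A, 1447) = (126*(-9))*136 + (-969 + 3632) = -1134*136 + 2663 = -154224 + 2663 = -151561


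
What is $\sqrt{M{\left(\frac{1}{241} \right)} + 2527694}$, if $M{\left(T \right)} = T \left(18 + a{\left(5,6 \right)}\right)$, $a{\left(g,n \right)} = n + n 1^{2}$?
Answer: $\frac{2 \sqrt{36702750611}}{241} \approx 1589.9$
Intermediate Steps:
$a{\left(g,n \right)} = 2 n$ ($a{\left(g,n \right)} = n + n 1 = n + n = 2 n$)
$M{\left(T \right)} = 30 T$ ($M{\left(T \right)} = T \left(18 + 2 \cdot 6\right) = T \left(18 + 12\right) = T 30 = 30 T$)
$\sqrt{M{\left(\frac{1}{241} \right)} + 2527694} = \sqrt{\frac{30}{241} + 2527694} = \sqrt{\frac{609174284}{241}} = \frac{2 \sqrt{36702750611}}{241}$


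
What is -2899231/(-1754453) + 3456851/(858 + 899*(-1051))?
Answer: -3328034636582/1656187841923 ≈ -2.0095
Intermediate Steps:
-2899231/(-1754453) + 3456851/(858 + 899*(-1051)) = -2899231*(-1/1754453) + 3456851/(858 - 944849) = 2899231/1754453 + 3456851/(-943991) = 2899231/1754453 + 3456851*(-1/943991) = 2899231/1754453 - 3456851/943991 = -3328034636582/1656187841923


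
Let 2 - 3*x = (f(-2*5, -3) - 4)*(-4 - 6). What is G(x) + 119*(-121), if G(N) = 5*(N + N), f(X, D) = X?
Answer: -14859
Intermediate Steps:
x = -46 (x = 2/3 - (-2*5 - 4)*(-4 - 6)/3 = 2/3 - (-10 - 4)*(-10)/3 = 2/3 - (-14)*(-10)/3 = 2/3 - 1/3*140 = 2/3 - 140/3 = -46)
G(N) = 10*N (G(N) = 5*(2*N) = 10*N)
G(x) + 119*(-121) = 10*(-46) + 119*(-121) = -460 - 14399 = -14859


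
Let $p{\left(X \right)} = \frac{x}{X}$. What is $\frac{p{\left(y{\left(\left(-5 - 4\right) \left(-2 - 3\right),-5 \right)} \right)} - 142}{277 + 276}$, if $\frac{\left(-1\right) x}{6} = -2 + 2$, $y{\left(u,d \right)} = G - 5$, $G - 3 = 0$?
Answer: $- \frac{142}{553} \approx -0.25678$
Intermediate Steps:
$G = 3$ ($G = 3 + 0 = 3$)
$y{\left(u,d \right)} = -2$ ($y{\left(u,d \right)} = 3 - 5 = -2$)
$x = 0$ ($x = - 6 \left(-2 + 2\right) = \left(-6\right) 0 = 0$)
$p{\left(X \right)} = 0$ ($p{\left(X \right)} = \frac{0}{X} = 0$)
$\frac{p{\left(y{\left(\left(-5 - 4\right) \left(-2 - 3\right),-5 \right)} \right)} - 142}{277 + 276} = \frac{0 - 142}{277 + 276} = - \frac{142}{553}$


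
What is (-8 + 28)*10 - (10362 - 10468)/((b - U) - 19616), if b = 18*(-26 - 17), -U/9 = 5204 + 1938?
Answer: 4388853/21944 ≈ 200.00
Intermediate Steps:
U = -64278 (U = -9*(5204 + 1938) = -9*7142 = -64278)
b = -774 (b = 18*(-43) = -774)
(-8 + 28)*10 - (10362 - 10468)/((b - U) - 19616) = (-8 + 28)*10 - (10362 - 10468)/((-774 - 1*(-64278)) - 19616) = 20*10 - (-106)/((-774 + 64278) - 19616) = 200 - (-106)/(63504 - 19616) = 200 - (-106)/43888 = 200 - 1*(-53/21944) = 200 + 53/21944 = 4388853/21944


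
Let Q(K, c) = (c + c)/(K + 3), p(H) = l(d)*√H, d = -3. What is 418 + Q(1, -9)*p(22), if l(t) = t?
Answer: 418 + 27*√22/2 ≈ 481.32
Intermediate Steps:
p(H) = -3*√H
Q(K, c) = 2*c/(3 + K) (Q(K, c) = (2*c)/(3 + K) = 2*c/(3 + K))
418 + Q(1, -9)*p(22) = 418 + (2*(-9)/(3 + 1))*(-3*√22) = 418 + (2*(-9)/4)*(-3*√22) = 418 + (2*(-9)*(¼))*(-3*√22) = 418 - (-27)*√22/2 = 418 + 27*√22/2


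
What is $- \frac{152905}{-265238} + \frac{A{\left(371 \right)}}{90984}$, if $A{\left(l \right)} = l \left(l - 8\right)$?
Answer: $\frac{8272050949}{4022069032} \approx 2.0567$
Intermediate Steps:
$A{\left(l \right)} = l \left(-8 + l\right)$
$- \frac{152905}{-265238} + \frac{A{\left(371 \right)}}{90984} = - \frac{152905}{-265238} + \frac{371 \left(-8 + 371\right)}{90984} = \left(-152905\right) \left(- \frac{1}{265238}\right) + 371 \cdot 363 \cdot \frac{1}{90984} = \frac{152905}{265238} + 134673 \cdot \frac{1}{90984} = \frac{152905}{265238} + \frac{44891}{30328} = \frac{8272050949}{4022069032}$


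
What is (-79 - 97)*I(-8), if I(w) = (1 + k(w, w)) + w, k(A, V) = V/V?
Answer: 1056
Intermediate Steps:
k(A, V) = 1
I(w) = 2 + w (I(w) = (1 + 1) + w = 2 + w)
(-79 - 97)*I(-8) = (-79 - 97)*(2 - 8) = -176*(-6) = 1056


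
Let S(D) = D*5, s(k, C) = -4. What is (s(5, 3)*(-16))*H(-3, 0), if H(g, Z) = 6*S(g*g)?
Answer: 17280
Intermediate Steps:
S(D) = 5*D
H(g, Z) = 30*g**2 (H(g, Z) = 6*(5*(g*g)) = 6*(5*g**2) = 30*g**2)
(s(5, 3)*(-16))*H(-3, 0) = (-4*(-16))*(30*(-3)**2) = 64*(30*9) = 64*270 = 17280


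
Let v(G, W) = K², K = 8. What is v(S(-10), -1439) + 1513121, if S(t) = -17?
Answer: 1513185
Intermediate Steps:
v(G, W) = 64 (v(G, W) = 8² = 64)
v(S(-10), -1439) + 1513121 = 64 + 1513121 = 1513185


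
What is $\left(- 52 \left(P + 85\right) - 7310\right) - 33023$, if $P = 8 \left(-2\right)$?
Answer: $-43921$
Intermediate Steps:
$P = -16$
$\left(- 52 \left(P + 85\right) - 7310\right) - 33023 = \left(- 52 \left(-16 + 85\right) - 7310\right) - 33023 = \left(\left(-52\right) 69 - 7310\right) - 33023 = \left(-3588 - 7310\right) - 33023 = -10898 - 33023 = -43921$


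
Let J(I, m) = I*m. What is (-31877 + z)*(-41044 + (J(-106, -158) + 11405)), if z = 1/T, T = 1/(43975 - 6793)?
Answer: -68386755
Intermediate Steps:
T = 1/37182 ≈ 2.6895e-5
z = 37182 (z = 1/(1/37182) = 37182)
(-31877 + z)*(-41044 + (J(-106, -158) + 11405)) = (-31877 + 37182)*(-41044 + (-106*(-158) + 11405)) = 5305*(-41044 + (16748 + 11405)) = 5305*(-41044 + 28153) = 5305*(-12891) = -68386755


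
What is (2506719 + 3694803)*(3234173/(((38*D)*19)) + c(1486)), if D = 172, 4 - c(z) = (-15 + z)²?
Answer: -833207658331074435/62092 ≈ -1.3419e+13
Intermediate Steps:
c(z) = 4 - (-15 + z)²
(2506719 + 3694803)*(3234173/(((38*D)*19)) + c(1486)) = (2506719 + 3694803)*(3234173/(((38*172)*19)) + (4 - (-15 + 1486)²)) = 6201522*(3234173/((6536*19)) + (4 - 1*1471²)) = 6201522*(3234173/124184 + (4 - 1*2163841)) = 6201522*(3234173*(1/124184) + (4 - 2163841)) = 6201522*(3234173/124184 - 2163837) = 6201522*(-268710699835/124184) = -833207658331074435/62092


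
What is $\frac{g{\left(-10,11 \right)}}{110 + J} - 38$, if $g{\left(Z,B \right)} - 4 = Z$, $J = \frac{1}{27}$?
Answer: $- \frac{113060}{2971} \approx -38.055$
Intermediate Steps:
$J = \frac{1}{27} \approx 0.037037$
$g{\left(Z,B \right)} = 4 + Z$
$\frac{g{\left(-10,11 \right)}}{110 + J} - 38 = \frac{4 - 10}{110 + \frac{1}{27}} - 38 = - \frac{6}{\frac{2971}{27}} - 38 = \left(-6\right) \frac{27}{2971} - 38 = - \frac{162}{2971} - 38 = - \frac{113060}{2971}$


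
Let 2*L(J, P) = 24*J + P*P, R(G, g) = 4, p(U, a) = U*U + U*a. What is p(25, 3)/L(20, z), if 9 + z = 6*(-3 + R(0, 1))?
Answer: 1400/489 ≈ 2.8630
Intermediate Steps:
p(U, a) = U² + U*a
z = -3 (z = -9 + 6*(-3 + 4) = -9 + 6*1 = -9 + 6 = -3)
L(J, P) = P²/2 + 12*J (L(J, P) = (24*J + P*P)/2 = (24*J + P²)/2 = (P² + 24*J)/2 = P²/2 + 12*J)
p(25, 3)/L(20, z) = (25*(25 + 3))/((½)*(-3)² + 12*20) = (25*28)/((½)*9 + 240) = 700/(9/2 + 240) = 700/(489/2) = 700*(2/489) = 1400/489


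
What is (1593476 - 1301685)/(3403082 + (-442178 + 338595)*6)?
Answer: 291791/2781584 ≈ 0.10490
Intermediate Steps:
(1593476 - 1301685)/(3403082 + (-442178 + 338595)*6) = 291791/(3403082 - 103583*6) = 291791/(3403082 - 621498) = 291791/2781584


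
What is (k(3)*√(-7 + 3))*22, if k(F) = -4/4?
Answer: -44*I ≈ -44.0*I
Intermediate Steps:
k(F) = -1 (k(F) = -4*¼ = -1)
(k(3)*√(-7 + 3))*22 = -√(-7 + 3)*22 = -√(-4)*22 = -2*I*22 = -44*I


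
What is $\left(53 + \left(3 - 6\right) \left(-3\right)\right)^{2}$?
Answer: $3844$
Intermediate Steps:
$\left(53 + \left(3 - 6\right) \left(-3\right)\right)^{2} = \left(53 - -9\right)^{2} = \left(53 + 9\right)^{2} = 62^{2} = 3844$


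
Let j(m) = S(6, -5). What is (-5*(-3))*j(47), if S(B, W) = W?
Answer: -75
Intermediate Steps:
j(m) = -5
(-5*(-3))*j(47) = -5*(-3)*(-5) = 15*(-5) = -75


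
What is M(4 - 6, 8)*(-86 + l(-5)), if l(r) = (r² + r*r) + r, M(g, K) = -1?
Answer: 41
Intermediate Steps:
l(r) = r + 2*r² (l(r) = (r² + r²) + r = 2*r² + r = r + 2*r²)
M(4 - 6, 8)*(-86 + l(-5)) = -(-86 - 5*(1 + 2*(-5))) = -(-86 - 5*(1 - 10)) = -(-86 - 5*(-9)) = -(-86 + 45) = -1*(-41) = 41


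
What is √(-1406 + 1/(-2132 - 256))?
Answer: 7*I*√40907037/1194 ≈ 37.497*I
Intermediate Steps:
√(-1406 + 1/(-2132 - 256)) = √(-1406 + 1/(-2388)) = √(-1406 - 1/2388) = √(-3357529/2388) = 7*I*√40907037/1194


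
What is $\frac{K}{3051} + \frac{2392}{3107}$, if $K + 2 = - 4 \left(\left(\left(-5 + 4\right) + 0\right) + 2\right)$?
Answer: $\frac{186650}{243063} \approx 0.76791$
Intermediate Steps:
$K = -6$ ($K = -2 - 4 \left(\left(\left(-5 + 4\right) + 0\right) + 2\right) = -2 - 4 \left(\left(-1 + 0\right) + 2\right) = -2 - 4 \left(-1 + 2\right) = -2 - 4 = -6$)
$\frac{K}{3051} + \frac{2392}{3107} = - \frac{6}{3051} + \frac{2392}{3107} = \left(-6\right) \frac{1}{3051} + 2392 \cdot \frac{1}{3107} = - \frac{2}{1017} + \frac{184}{239} = \frac{186650}{243063}$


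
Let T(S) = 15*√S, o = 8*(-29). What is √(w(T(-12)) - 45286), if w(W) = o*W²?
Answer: √581114 ≈ 762.31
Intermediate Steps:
o = -232
w(W) = -232*W²
√(w(T(-12)) - 45286) = √(-232*(15*√(-12))² - 45286) = √(-232*(15*(2*I*√3))² - 45286) = √(-232*(30*I*√3)² - 45286) = √(-232*(-2700) - 45286) = √(626400 - 45286) = √581114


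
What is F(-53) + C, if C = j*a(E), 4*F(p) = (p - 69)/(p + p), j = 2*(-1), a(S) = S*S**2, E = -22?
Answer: 4514813/212 ≈ 21296.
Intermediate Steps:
a(S) = S**3
j = -2
F(p) = (-69 + p)/(8*p) (F(p) = ((p - 69)/(p + p))/4 = ((-69 + p)/((2*p)))/4 = ((-69 + p)*(1/(2*p)))/4 = ((-69 + p)/(2*p))/4 = (-69 + p)/(8*p))
C = 21296 (C = -2*(-22)**3 = -2*(-10648) = 21296)
F(-53) + C = (1/8)*(-69 - 53)/(-53) + 21296 = (1/8)*(-1/53)*(-122) + 21296 = 61/212 + 21296 = 4514813/212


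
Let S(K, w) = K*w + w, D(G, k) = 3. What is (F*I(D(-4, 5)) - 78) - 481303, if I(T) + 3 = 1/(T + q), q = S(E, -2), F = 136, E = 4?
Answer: -3372659/7 ≈ -4.8181e+5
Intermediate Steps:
S(K, w) = w + K*w
q = -10 (q = -2*(1 + 4) = -2*5 = -10)
I(T) = -3 + 1/(-10 + T) (I(T) = -3 + 1/(T - 10) = -3 + 1/(-10 + T))
(F*I(D(-4, 5)) - 78) - 481303 = (136*((31 - 3*3)/(-10 + 3)) - 78) - 481303 = (136*((31 - 9)/(-7)) - 78) - 481303 = (136*(-⅐*22) - 78) - 481303 = (136*(-22/7) - 78) - 481303 = (-2992/7 - 78) - 481303 = -3538/7 - 481303 = -3372659/7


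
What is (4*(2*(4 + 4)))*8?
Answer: 512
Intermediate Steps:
(4*(2*(4 + 4)))*8 = (4*(2*8))*8 = (4*16)*8 = 64*8 = 512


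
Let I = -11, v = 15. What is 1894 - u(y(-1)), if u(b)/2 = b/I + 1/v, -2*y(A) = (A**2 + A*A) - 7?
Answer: 312563/165 ≈ 1894.3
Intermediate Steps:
y(A) = 7/2 - A**2 (y(A) = -((A**2 + A*A) - 7)/2 = -((A**2 + A**2) - 7)/2 = -(2*A**2 - 7)/2 = -(-7 + 2*A**2)/2 = 7/2 - A**2)
u(b) = 2/15 - 2*b/11 (u(b) = 2*(b/(-11) + 1/15) = 2*(b*(-1/11) + 1*(1/15)) = 2*(-b/11 + 1/15) = 2*(1/15 - b/11) = 2/15 - 2*b/11)
1894 - u(y(-1)) = 1894 - (2/15 - 2*(7/2 - 1*(-1)**2)/11) = 1894 - (2/15 - 2*(7/2 - 1*1)/11) = 1894 - (2/15 - 2*(7/2 - 1)/11) = 1894 - (2/15 - 2/11*5/2) = 1894 - (2/15 - 5/11) = 1894 - 1*(-53/165) = 1894 + 53/165 = 312563/165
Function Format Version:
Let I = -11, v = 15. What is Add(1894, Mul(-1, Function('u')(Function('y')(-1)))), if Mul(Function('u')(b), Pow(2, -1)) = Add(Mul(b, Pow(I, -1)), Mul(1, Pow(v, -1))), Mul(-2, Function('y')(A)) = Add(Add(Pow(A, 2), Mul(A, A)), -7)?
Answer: Rational(312563, 165) ≈ 1894.3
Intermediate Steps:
Function('y')(A) = Add(Rational(7, 2), Mul(-1, Pow(A, 2))) (Function('y')(A) = Mul(Rational(-1, 2), Add(Add(Pow(A, 2), Mul(A, A)), -7)) = Mul(Rational(-1, 2), Add(Add(Pow(A, 2), Pow(A, 2)), -7)) = Mul(Rational(-1, 2), Add(Mul(2, Pow(A, 2)), -7)) = Mul(Rational(-1, 2), Add(-7, Mul(2, Pow(A, 2)))) = Add(Rational(7, 2), Mul(-1, Pow(A, 2))))
Function('u')(b) = Add(Rational(2, 15), Mul(Rational(-2, 11), b)) (Function('u')(b) = Mul(2, Add(Mul(b, Pow(-11, -1)), Mul(1, Pow(15, -1)))) = Mul(2, Add(Mul(b, Rational(-1, 11)), Mul(1, Rational(1, 15)))) = Mul(2, Add(Mul(Rational(-1, 11), b), Rational(1, 15))) = Mul(2, Add(Rational(1, 15), Mul(Rational(-1, 11), b))) = Add(Rational(2, 15), Mul(Rational(-2, 11), b)))
Add(1894, Mul(-1, Function('u')(Function('y')(-1)))) = Add(1894, Mul(-1, Add(Rational(2, 15), Mul(Rational(-2, 11), Add(Rational(7, 2), Mul(-1, Pow(-1, 2))))))) = Add(1894, Mul(-1, Add(Rational(2, 15), Mul(Rational(-2, 11), Add(Rational(7, 2), Mul(-1, 1)))))) = Add(1894, Mul(-1, Add(Rational(2, 15), Mul(Rational(-2, 11), Add(Rational(7, 2), -1))))) = Add(1894, Mul(-1, Add(Rational(2, 15), Mul(Rational(-2, 11), Rational(5, 2))))) = Add(1894, Mul(-1, Add(Rational(2, 15), Rational(-5, 11)))) = Add(1894, Mul(-1, Rational(-53, 165))) = Add(1894, Rational(53, 165)) = Rational(312563, 165)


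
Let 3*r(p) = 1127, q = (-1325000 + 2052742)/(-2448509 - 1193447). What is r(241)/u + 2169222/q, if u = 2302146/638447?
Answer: -3897271026192093287/359007500214 ≈ -1.0856e+7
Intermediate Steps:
u = 2302146/638447 (u = 2302146*(1/638447) = 2302146/638447 ≈ 3.6059)
q = -363871/1820978 (q = 727742/(-3641956) = 727742*(-1/3641956) = -363871/1820978 ≈ -0.19982)
r(p) = 1127/3 (r(p) = (⅓)*1127 = 1127/3)
r(241)/u + 2169222/q = 1127/(3*(2302146/638447)) + 2169222/(-363871/1820978) = (1127/3)*(638447/2302146) + 2169222*(-1820978/363871) = 102789967/986634 - 3950105539116/363871 = -3897271026192093287/359007500214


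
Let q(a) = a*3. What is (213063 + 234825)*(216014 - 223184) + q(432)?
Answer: -3211355664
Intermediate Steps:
q(a) = 3*a
(213063 + 234825)*(216014 - 223184) + q(432) = (213063 + 234825)*(216014 - 223184) + 3*432 = 447888*(-7170) + 1296 = -3211356960 + 1296 = -3211355664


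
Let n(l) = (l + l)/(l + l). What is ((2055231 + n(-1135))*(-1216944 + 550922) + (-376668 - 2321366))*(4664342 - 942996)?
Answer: -5093899069957595748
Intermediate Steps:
n(l) = 1 (n(l) = (2*l)/((2*l)) = (2*l)*(1/(2*l)) = 1)
((2055231 + n(-1135))*(-1216944 + 550922) + (-376668 - 2321366))*(4664342 - 942996) = ((2055231 + 1)*(-1216944 + 550922) + (-376668 - 2321366))*(4664342 - 942996) = (2055232*(-666022) - 2698034)*3721346 = (-1368829727104 - 2698034)*3721346 = -1368832425138*3721346 = -5093899069957595748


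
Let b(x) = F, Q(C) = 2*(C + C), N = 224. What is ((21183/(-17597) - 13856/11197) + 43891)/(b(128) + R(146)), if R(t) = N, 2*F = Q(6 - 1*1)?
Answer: 4323760561268/23052932253 ≈ 187.56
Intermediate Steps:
Q(C) = 4*C (Q(C) = 2*(2*C) = 4*C)
F = 10 (F = (4*(6 - 1*1))/2 = (4*(6 - 1))/2 = (4*5)/2 = (1/2)*20 = 10)
b(x) = 10
R(t) = 224
((21183/(-17597) - 13856/11197) + 43891)/(b(128) + R(146)) = ((21183/(-17597) - 13856/11197) + 43891)/(10 + 224) = ((21183*(-1/17597) - 13856*1/11197) + 43891)/234 = ((-21183/17597 - 13856/11197) + 43891)*(1/234) = (-481010083/197033609 + 43891)*(1/234) = (8647521122536/197033609)*(1/234) = 4323760561268/23052932253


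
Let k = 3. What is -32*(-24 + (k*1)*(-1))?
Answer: 864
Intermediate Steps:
-32*(-24 + (k*1)*(-1)) = -32*(-24 + (3*1)*(-1)) = -32*(-24 + 3*(-1)) = -32*(-24 - 3) = -32*(-27) = 864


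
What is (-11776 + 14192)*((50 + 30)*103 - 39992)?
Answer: -76712832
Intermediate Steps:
(-11776 + 14192)*((50 + 30)*103 - 39992) = 2416*(80*103 - 39992) = 2416*(8240 - 39992) = 2416*(-31752) = -76712832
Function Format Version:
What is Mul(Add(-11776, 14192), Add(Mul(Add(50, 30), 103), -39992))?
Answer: -76712832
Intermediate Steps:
Mul(Add(-11776, 14192), Add(Mul(Add(50, 30), 103), -39992)) = Mul(2416, Add(Mul(80, 103), -39992)) = Mul(2416, Add(8240, -39992)) = Mul(2416, -31752) = -76712832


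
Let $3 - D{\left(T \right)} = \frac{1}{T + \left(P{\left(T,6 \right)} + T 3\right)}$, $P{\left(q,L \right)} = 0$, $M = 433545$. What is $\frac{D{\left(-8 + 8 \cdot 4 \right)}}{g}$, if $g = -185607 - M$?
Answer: $- \frac{287}{59438592} \approx -4.8285 \cdot 10^{-6}$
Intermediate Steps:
$D{\left(T \right)} = 3 - \frac{1}{4 T}$ ($D{\left(T \right)} = 3 - \frac{1}{T + \left(0 + T 3\right)} = 3 - \frac{1}{T + \left(0 + 3 T\right)} = 3 - \frac{1}{T + 3 T} = 3 - \frac{1}{4 T}$)
$g = -619152$ ($g = -185607 - 433545 = -619152$)
$\frac{D{\left(-8 + 8 \cdot 4 \right)}}{g} = \frac{3 - \frac{1}{4 \left(-8 + 8 \cdot 4\right)}}{-619152} = \left(3 - \frac{1}{4 \left(-8 + 32\right)}\right) \left(- \frac{1}{619152}\right) = \left(3 - \frac{1}{4 \cdot 24}\right) \left(- \frac{1}{619152}\right) = \left(3 - \frac{1}{96}\right) \left(- \frac{1}{619152}\right) = \frac{287}{96} \left(- \frac{1}{619152}\right) = - \frac{287}{59438592}$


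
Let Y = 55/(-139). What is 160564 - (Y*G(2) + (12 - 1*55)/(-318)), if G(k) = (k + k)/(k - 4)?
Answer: 7097208971/44202 ≈ 1.6056e+5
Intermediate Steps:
G(k) = 2*k/(-4 + k) (G(k) = (2*k)/(-4 + k) = 2*k/(-4 + k))
Y = -55/139 (Y = 55*(-1/139) = -55/139 ≈ -0.39568)
160564 - (Y*G(2) + (12 - 1*55)/(-318)) = 160564 - (-110*2/(139*(-4 + 2)) + (12 - 1*55)/(-318)) = 160564 - (-110*2/(139*(-2)) + (12 - 55)*(-1/318)) = 160564 - (-110*2*(-1)/(139*2) - 43*(-1/318)) = 160564 - (-55/139*(-2) + 43/318) = 160564 - (110/139 + 43/318) = 160564 - 1*40957/44202 = 160564 - 40957/44202 = 7097208971/44202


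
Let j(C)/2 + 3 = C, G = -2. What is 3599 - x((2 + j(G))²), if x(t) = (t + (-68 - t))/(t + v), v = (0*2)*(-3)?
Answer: 57601/16 ≈ 3600.1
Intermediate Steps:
j(C) = -6 + 2*C
v = 0 (v = 0*(-3) = 0)
x(t) = -68/t (x(t) = (t + (-68 - t))/(t + 0) = -68/t)
3599 - x((2 + j(G))²) = 3599 - (-68)/((2 + (-6 + 2*(-2)))²) = 3599 - (-68)/((2 + (-6 - 4))²) = 3599 - (-68)/((2 - 10)²) = 3599 - (-68)/((-8)²) = 3599 - (-68)/64 = 3599 - 1*(-17/16) = 3599 + 17/16 = 57601/16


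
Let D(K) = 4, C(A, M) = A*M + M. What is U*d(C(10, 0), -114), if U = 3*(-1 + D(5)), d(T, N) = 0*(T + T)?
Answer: 0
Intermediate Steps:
C(A, M) = M + A*M
d(T, N) = 0 (d(T, N) = 0*(2*T) = 0)
U = 9 (U = 3*(-1 + 4) = 3*3 = 9)
U*d(C(10, 0), -114) = 9*0 = 0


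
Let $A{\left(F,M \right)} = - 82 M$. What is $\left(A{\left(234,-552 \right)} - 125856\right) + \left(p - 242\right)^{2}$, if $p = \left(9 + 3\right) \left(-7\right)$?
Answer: $25684$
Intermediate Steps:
$p = -84$ ($p = 12 \left(-7\right) = -84$)
$\left(A{\left(234,-552 \right)} - 125856\right) + \left(p - 242\right)^{2} = \left(\left(-82\right) \left(-552\right) - 125856\right) + \left(-84 - 242\right)^{2} = \left(45264 - 125856\right) + \left(-326\right)^{2} = -80592 + 106276 = 25684$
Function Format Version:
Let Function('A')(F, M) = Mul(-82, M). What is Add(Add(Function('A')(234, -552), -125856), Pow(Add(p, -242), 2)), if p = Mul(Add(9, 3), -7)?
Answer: 25684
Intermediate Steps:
p = -84 (p = Mul(12, -7) = -84)
Add(Add(Function('A')(234, -552), -125856), Pow(Add(p, -242), 2)) = Add(Add(Mul(-82, -552), -125856), Pow(Add(-84, -242), 2)) = Add(Add(45264, -125856), Pow(-326, 2)) = Add(-80592, 106276) = 25684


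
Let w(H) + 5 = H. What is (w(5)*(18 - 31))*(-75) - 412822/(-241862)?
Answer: 206411/120931 ≈ 1.7069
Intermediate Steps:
w(H) = -5 + H
(w(5)*(18 - 31))*(-75) - 412822/(-241862) = ((-5 + 5)*(18 - 31))*(-75) - 412822/(-241862) = (0*(-13))*(-75) - 412822*(-1/241862) = 0*(-75) + 206411/120931 = 0 + 206411/120931 = 206411/120931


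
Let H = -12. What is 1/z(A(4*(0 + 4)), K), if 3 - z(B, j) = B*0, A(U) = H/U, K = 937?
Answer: ⅓ ≈ 0.33333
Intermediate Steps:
A(U) = -12/U
z(B, j) = 3 (z(B, j) = 3 - B*0 = 3 - 1*0 = 3 + 0 = 3)
1/z(A(4*(0 + 4)), K) = 1/3 = ⅓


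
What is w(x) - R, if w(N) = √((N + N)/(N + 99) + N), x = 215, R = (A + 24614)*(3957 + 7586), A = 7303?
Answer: -368417931 + √5333290/157 ≈ -3.6842e+8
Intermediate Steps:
R = 368417931 (R = (7303 + 24614)*(3957 + 7586) = 31917*11543 = 368417931)
w(N) = √(N + 2*N/(99 + N)) (w(N) = √((2*N)/(99 + N) + N) = √(2*N/(99 + N) + N) = √(N + 2*N/(99 + N)))
w(x) - R = √(215*(101 + 215)/(99 + 215)) - 1*368417931 = √(215*316/314) - 368417931 = √(215*(1/314)*316) - 368417931 = √(33970/157) - 368417931 = √5333290/157 - 368417931 = -368417931 + √5333290/157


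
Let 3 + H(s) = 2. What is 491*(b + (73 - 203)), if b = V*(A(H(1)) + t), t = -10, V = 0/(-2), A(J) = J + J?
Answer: -63830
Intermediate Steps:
H(s) = -1 (H(s) = -3 + 2 = -1)
A(J) = 2*J
V = 0 (V = 0*(-½) = 0)
b = 0 (b = 0*(2*(-1) - 10) = 0*(-2 - 10) = 0*(-12) = 0)
491*(b + (73 - 203)) = 491*(0 + (73 - 203)) = 491*(0 - 130) = 491*(-130) = -63830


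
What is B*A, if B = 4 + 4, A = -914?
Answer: -7312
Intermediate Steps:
B = 8
B*A = 8*(-914) = -7312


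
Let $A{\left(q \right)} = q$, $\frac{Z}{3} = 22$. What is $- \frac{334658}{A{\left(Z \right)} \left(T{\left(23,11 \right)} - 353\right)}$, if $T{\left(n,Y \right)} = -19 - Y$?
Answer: $\frac{167329}{12639} \approx 13.239$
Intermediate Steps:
$Z = 66$ ($Z = 3 \cdot 22 = 66$)
$- \frac{334658}{A{\left(Z \right)} \left(T{\left(23,11 \right)} - 353\right)} = - \frac{334658}{66 \left(\left(-19 - 11\right) - 353\right)} = - \frac{334658}{66 \left(-30 - 353\right)} = - \frac{334658}{66 \left(-383\right)} = - \frac{334658}{-25278} = \left(-334658\right) \left(- \frac{1}{25278}\right) = \frac{167329}{12639}$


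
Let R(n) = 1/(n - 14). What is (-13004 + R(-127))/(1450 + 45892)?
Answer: -1833565/6675222 ≈ -0.27468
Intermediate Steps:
R(n) = 1/(-14 + n)
(-13004 + R(-127))/(1450 + 45892) = (-13004 + 1/(-14 - 127))/(1450 + 45892) = (-13004 + 1/(-141))/47342 = (-13004 - 1/141)*(1/47342) = -1833565/141*1/47342 = -1833565/6675222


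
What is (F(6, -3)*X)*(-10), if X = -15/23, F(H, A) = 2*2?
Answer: 600/23 ≈ 26.087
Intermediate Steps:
F(H, A) = 4
X = -15/23 (X = -15*1/23 = -15/23 ≈ -0.65217)
(F(6, -3)*X)*(-10) = (4*(-15/23))*(-10) = -60/23*(-10) = 600/23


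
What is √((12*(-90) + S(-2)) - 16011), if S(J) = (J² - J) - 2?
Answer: I*√17087 ≈ 130.72*I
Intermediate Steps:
S(J) = -2 + J² - J
√((12*(-90) + S(-2)) - 16011) = √((12*(-90) + (-2 + (-2)² - 1*(-2))) - 16011) = √((-1080 + (-2 + 4 + 2)) - 16011) = √((-1080 + 4) - 16011) = √(-1076 - 16011) = √(-17087) = I*√17087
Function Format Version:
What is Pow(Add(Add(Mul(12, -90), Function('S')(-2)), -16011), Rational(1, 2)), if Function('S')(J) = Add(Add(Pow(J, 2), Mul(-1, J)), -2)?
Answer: Mul(I, Pow(17087, Rational(1, 2))) ≈ Mul(130.72, I)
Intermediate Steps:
Function('S')(J) = Add(-2, Pow(J, 2), Mul(-1, J))
Pow(Add(Add(Mul(12, -90), Function('S')(-2)), -16011), Rational(1, 2)) = Pow(Add(Add(Mul(12, -90), Add(-2, Pow(-2, 2), Mul(-1, -2))), -16011), Rational(1, 2)) = Pow(Add(Add(-1080, Add(-2, 4, 2)), -16011), Rational(1, 2)) = Pow(Add(Add(-1080, 4), -16011), Rational(1, 2)) = Pow(Add(-1076, -16011), Rational(1, 2)) = Pow(-17087, Rational(1, 2)) = Mul(I, Pow(17087, Rational(1, 2)))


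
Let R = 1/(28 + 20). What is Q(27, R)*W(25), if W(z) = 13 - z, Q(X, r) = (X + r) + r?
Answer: -649/2 ≈ -324.50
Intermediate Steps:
R = 1/48 ≈ 0.020833
Q(X, r) = X + 2*r
Q(27, R)*W(25) = (27 + 2*(1/48))*(13 - 1*25) = (27 + 1/24)*(13 - 25) = (649/24)*(-12) = -649/2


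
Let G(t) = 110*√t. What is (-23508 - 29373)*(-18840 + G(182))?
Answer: 996278040 - 5816910*√182 ≈ 9.1780e+8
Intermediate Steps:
(-23508 - 29373)*(-18840 + G(182)) = (-23508 - 29373)*(-18840 + 110*√182) = -52881*(-18840 + 110*√182) = 996278040 - 5816910*√182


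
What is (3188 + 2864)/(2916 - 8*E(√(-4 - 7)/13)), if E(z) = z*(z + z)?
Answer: 255697/123245 ≈ 2.0747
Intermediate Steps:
E(z) = 2*z² (E(z) = z*(2*z) = 2*z²)
(3188 + 2864)/(2916 - 8*E(√(-4 - 7)/13)) = (3188 + 2864)/(2916 - 16*(√(-4 - 7)/13)²) = 6052/(2916 - 16*(√(-11)*(1/13))²) = 6052/(2916 - 16*((I*√11)*(1/13))²) = 6052/(2916 - 16*(I*√11/13)²) = 6052/(2916 - 16*(-11)/169) = 6052/(2916 - 8*(-22/169)) = 6052/(2916 + 176/169) = 6052/(492980/169) = 6052*(169/492980) = 255697/123245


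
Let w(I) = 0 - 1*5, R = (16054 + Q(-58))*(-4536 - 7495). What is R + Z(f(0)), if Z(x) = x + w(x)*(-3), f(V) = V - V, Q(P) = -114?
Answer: -191774125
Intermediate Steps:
f(V) = 0
R = -191774140 (R = (16054 - 114)*(-4536 - 7495) = 15940*(-12031) = -191774140)
w(I) = -5 (w(I) = 0 - 5 = -5)
Z(x) = 15 + x (Z(x) = x - 5*(-3) = x + 15 = 15 + x)
R + Z(f(0)) = -191774140 + (15 + 0) = -191774140 + 15 = -191774125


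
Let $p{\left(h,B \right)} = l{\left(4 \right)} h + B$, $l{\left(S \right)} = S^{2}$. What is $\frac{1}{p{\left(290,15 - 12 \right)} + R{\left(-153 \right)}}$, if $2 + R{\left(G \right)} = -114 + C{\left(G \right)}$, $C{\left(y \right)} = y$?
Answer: $\frac{1}{4374} \approx 0.00022862$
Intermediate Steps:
$p{\left(h,B \right)} = B + 16 h$ ($p{\left(h,B \right)} = 4^{2} h + B = 16 h + B = B + 16 h$)
$R{\left(G \right)} = -116 + G$ ($R{\left(G \right)} = -2 + \left(-114 + G\right) = -116 + G$)
$\frac{1}{p{\left(290,15 - 12 \right)} + R{\left(-153 \right)}} = \frac{1}{\left(\left(15 - 12\right) + 16 \cdot 290\right) - 269} = \frac{1}{\left(3 + 4640\right) - 269} = \frac{1}{4643 - 269} = \frac{1}{4374}$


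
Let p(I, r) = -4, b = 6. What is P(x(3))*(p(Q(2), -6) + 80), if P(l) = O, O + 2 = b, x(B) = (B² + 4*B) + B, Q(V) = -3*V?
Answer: 304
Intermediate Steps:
x(B) = B² + 5*B
O = 4 (O = -2 + 6 = 4)
P(l) = 4
P(x(3))*(p(Q(2), -6) + 80) = 4*(-4 + 80) = 4*76 = 304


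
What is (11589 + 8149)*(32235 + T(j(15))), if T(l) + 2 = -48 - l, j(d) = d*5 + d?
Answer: 633491110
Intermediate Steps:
j(d) = 6*d (j(d) = 5*d + d = 6*d)
T(l) = -50 - l (T(l) = -2 + (-48 - l) = -50 - l)
(11589 + 8149)*(32235 + T(j(15))) = (11589 + 8149)*(32235 + (-50 - 6*15)) = 19738*(32235 + (-50 - 1*90)) = 19738*(32235 + (-50 - 90)) = 19738*(32235 - 140) = 19738*32095 = 633491110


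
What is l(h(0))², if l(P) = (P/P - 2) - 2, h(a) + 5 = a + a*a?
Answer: 9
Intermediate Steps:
h(a) = -5 + a + a² (h(a) = -5 + (a + a*a) = -5 + (a + a²) = -5 + a + a²)
l(P) = -3 (l(P) = (1 - 2) - 2 = -1 - 2 = -3)
l(h(0))² = (-3)² = 9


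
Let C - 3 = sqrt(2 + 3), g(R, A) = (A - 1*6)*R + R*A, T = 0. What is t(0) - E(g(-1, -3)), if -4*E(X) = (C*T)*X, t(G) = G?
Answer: 0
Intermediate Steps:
g(R, A) = A*R + R*(-6 + A) (g(R, A) = (A - 6)*R + A*R = (-6 + A)*R + A*R = R*(-6 + A) + A*R = A*R + R*(-6 + A))
C = 3 + sqrt(5) (C = 3 + sqrt(2 + 3) = 3 + sqrt(5) ≈ 5.2361)
E(X) = 0 (E(X) = -(3 + sqrt(5))*0*X/4 = -0*X = -1/4*0 = 0)
t(0) - E(g(-1, -3)) = 0 - 1*0 = 0 + 0 = 0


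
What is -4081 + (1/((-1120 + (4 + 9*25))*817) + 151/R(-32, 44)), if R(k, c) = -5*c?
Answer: -59425026887/14558940 ≈ -4081.7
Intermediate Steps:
-4081 + (1/((-1120 + (4 + 9*25))*817) + 151/R(-32, 44)) = -4081 + (1/((-1120 + (4 + 9*25))*817) + 151/((-5*44))) = -4081 + ((1/817)/(-1120 + (4 + 225)) + 151/(-220)) = -4081 + ((1/817)/(-1120 + 229) + 151*(-1/220)) = -4081 + ((1/817)/(-891) - 151/220) = -4081 + (-1/891*1/817 - 151/220) = -4081 + (-1/727947 - 151/220) = -4081 - 9992747/14558940 = -59425026887/14558940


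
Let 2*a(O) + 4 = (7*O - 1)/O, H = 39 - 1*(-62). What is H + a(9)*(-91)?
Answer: -274/9 ≈ -30.444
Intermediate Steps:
H = 101 (H = 39 + 62 = 101)
a(O) = -2 + (-1 + 7*O)/(2*O) (a(O) = -2 + ((7*O - 1)/O)/2 = -2 + ((-1 + 7*O)/O)/2 = -2 + (-1 + 7*O)/(2*O))
H + a(9)*(-91) = 101 + ((½)*(-1 + 3*9)/9)*(-91) = 101 + ((½)*(⅑)*(-1 + 27))*(-91) = 101 + ((½)*(⅑)*26)*(-91) = 101 + (13/9)*(-91) = 101 - 1183/9 = -274/9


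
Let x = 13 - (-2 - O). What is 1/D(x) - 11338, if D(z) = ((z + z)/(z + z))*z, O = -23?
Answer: -90705/8 ≈ -11338.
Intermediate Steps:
x = -8 (x = 13 - (-2 - 1*(-23)) = 13 - (-2 + 23) = 13 - 1*21 = 13 - 21 = -8)
D(z) = z (D(z) = ((2*z)/((2*z)))*z = ((2*z)*(1/(2*z)))*z = 1*z = z)
1/D(x) - 11338 = 1/(-8) - 11338 = -⅛ - 11338 = -90705/8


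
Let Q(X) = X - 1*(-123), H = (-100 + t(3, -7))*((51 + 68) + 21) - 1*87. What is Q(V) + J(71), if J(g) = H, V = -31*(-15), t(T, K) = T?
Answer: -13079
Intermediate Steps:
V = 465
H = -13667 (H = (-100 + 3)*((51 + 68) + 21) - 1*87 = -97*(119 + 21) - 87 = -97*140 - 87 = -13580 - 87 = -13667)
J(g) = -13667
Q(X) = 123 + X (Q(X) = X + 123 = 123 + X)
Q(V) + J(71) = (123 + 465) - 13667 = 588 - 13667 = -13079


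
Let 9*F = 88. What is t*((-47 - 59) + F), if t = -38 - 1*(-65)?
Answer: -2598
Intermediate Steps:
F = 88/9 (F = (1/9)*88 = 88/9 ≈ 9.7778)
t = 27 (t = -38 + 65 = 27)
t*((-47 - 59) + F) = 27*((-47 - 59) + 88/9) = 27*(-106 + 88/9) = 27*(-866/9) = -2598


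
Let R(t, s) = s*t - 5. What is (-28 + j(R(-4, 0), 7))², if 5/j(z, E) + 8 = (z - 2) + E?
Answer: 52441/64 ≈ 819.39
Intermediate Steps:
R(t, s) = -5 + s*t
j(z, E) = 5/(-10 + E + z) (j(z, E) = 5/(-8 + ((z - 2) + E)) = 5/(-8 + ((-2 + z) + E)) = 5/(-8 + (-2 + E + z)) = 5/(-10 + E + z))
(-28 + j(R(-4, 0), 7))² = (-28 + 5/(-10 + 7 + (-5 + 0*(-4))))² = (-28 + 5/(-10 + 7 + (-5 + 0)))² = (-28 + 5/(-10 + 7 - 5))² = (-28 + 5/(-8))² = (-28 + 5*(-⅛))² = (-28 - 5/8)² = (-229/8)² = 52441/64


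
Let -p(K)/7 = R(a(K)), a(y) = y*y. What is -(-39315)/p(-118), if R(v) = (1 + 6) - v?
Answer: 13105/32473 ≈ 0.40357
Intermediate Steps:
a(y) = y²
R(v) = 7 - v
p(K) = -49 + 7*K² (p(K) = -7*(7 - K²) = -49 + 7*K²)
-(-39315)/p(-118) = -(-39315)/(-49 + 7*(-118)²) = -(-39315)/(-49 + 7*13924) = -(-39315)/(-49 + 97468) = -(-39315)/97419 = -1*(-13105/32473) = 13105/32473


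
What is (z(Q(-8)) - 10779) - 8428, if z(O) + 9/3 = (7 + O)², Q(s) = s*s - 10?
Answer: -15489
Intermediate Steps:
Q(s) = -10 + s² (Q(s) = s² - 10 = -10 + s²)
z(O) = -3 + (7 + O)²
(z(Q(-8)) - 10779) - 8428 = ((-3 + (7 + (-10 + (-8)²))²) - 10779) - 8428 = ((-3 + (7 + (-10 + 64))²) - 10779) - 8428 = ((-3 + (7 + 54)²) - 10779) - 8428 = ((-3 + 61²) - 10779) - 8428 = ((-3 + 3721) - 10779) - 8428 = (3718 - 10779) - 8428 = -7061 - 8428 = -15489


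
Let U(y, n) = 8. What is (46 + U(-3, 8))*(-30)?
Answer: -1620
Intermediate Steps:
(46 + U(-3, 8))*(-30) = (46 + 8)*(-30) = 54*(-30) = -1620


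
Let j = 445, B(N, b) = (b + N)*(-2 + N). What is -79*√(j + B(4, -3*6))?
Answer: -79*√417 ≈ -1613.2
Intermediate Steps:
B(N, b) = (-2 + N)*(N + b) (B(N, b) = (N + b)*(-2 + N) = (-2 + N)*(N + b))
-79*√(j + B(4, -3*6)) = -79*√(445 + (4² - 2*4 - (-6)*6 + 4*(-3*6))) = -79*√(445 + (16 - 8 - 2*(-18) + 4*(-18))) = -79*√(445 + (16 - 8 + 36 - 72)) = -79*√(445 - 28) = -79*√417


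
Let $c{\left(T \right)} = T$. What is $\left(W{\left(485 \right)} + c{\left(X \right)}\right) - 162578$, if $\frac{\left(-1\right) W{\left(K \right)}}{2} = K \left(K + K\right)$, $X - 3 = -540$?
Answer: $-1104015$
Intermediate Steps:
$X = -537$ ($X = 3 - 540 = -537$)
$W{\left(K \right)} = - 4 K^{2}$ ($W{\left(K \right)} = - 2 K \left(K + K\right) = - 2 K 2 K = - 2 \cdot 2 K^{2} = - 4 K^{2}$)
$\left(W{\left(485 \right)} + c{\left(X \right)}\right) - 162578 = \left(- 4 \cdot 485^{2} - 537\right) - 162578 = \left(\left(-4\right) 235225 - 537\right) - 162578 = \left(-940900 - 537\right) - 162578 = -941437 - 162578 = -1104015$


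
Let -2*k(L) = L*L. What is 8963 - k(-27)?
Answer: 18655/2 ≈ 9327.5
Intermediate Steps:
k(L) = -L²/2 (k(L) = -L*L/2 = -L²/2)
8963 - k(-27) = 8963 - (-1)*(-27)²/2 = 8963 - (-1)*729/2 = 8963 - 1*(-729/2) = 8963 + 729/2 = 18655/2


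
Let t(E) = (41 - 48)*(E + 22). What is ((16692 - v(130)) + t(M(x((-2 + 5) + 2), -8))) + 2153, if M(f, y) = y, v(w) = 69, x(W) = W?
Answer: 18678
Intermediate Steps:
t(E) = -154 - 7*E (t(E) = -7*(22 + E) = -154 - 7*E)
((16692 - v(130)) + t(M(x((-2 + 5) + 2), -8))) + 2153 = ((16692 - 1*69) + (-154 - 7*(-8))) + 2153 = ((16692 - 69) + (-154 + 56)) + 2153 = (16623 - 98) + 2153 = 16525 + 2153 = 18678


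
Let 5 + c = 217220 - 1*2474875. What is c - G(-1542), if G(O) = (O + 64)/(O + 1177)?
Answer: -824047378/365 ≈ -2.2577e+6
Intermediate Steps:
G(O) = (64 + O)/(1177 + O)
c = -2257660 (c = -5 + (217220 - 1*2474875) = -5 + (217220 - 2474875) = -5 - 2257655 = -2257660)
c - G(-1542) = -2257660 - (64 - 1542)/(1177 - 1542) = -2257660 - (-1478)/(-365) = -2257660 - (-1)*(-1478)/365 = -2257660 - 1*1478/365 = -2257660 - 1478/365 = -824047378/365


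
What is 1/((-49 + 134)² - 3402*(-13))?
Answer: 1/51451 ≈ 1.9436e-5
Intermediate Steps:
1/((-49 + 134)² - 3402*(-13)) = 1/(85² - 1701*(-26)) = 1/(7225 + 44226) = 1/51451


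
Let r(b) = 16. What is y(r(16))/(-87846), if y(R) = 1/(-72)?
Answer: 1/6324912 ≈ 1.5810e-7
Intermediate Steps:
y(R) = -1/72
y(r(16))/(-87846) = -1/72/(-87846) = -1/72*(-1/87846) = 1/6324912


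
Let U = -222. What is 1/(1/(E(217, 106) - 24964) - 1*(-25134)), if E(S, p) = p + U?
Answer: 25080/630360719 ≈ 3.9787e-5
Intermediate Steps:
E(S, p) = -222 + p (E(S, p) = p - 222 = -222 + p)
1/(1/(E(217, 106) - 24964) - 1*(-25134)) = 1/(1/((-222 + 106) - 24964) - 1*(-25134)) = 1/(1/(-116 - 24964) + 25134) = 1/(1/(-25080) + 25134) = 1/(-1/25080 + 25134) = 1/(630360719/25080) = 25080/630360719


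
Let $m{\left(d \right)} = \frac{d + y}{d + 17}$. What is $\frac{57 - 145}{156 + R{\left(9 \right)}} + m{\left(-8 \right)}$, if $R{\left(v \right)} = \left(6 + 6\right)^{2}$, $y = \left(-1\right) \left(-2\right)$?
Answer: $- \frac{24}{25} \approx -0.96$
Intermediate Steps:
$y = 2$
$R{\left(v \right)} = 144$ ($R{\left(v \right)} = 12^{2} = 144$)
$m{\left(d \right)} = \frac{2 + d}{17 + d}$ ($m{\left(d \right)} = \frac{d + 2}{d + 17} = \frac{2 + d}{17 + d}$)
$\frac{57 - 145}{156 + R{\left(9 \right)}} + m{\left(-8 \right)} = \frac{57 - 145}{156 + 144} + \frac{2 - 8}{17 - 8} = - \frac{88}{300} + \frac{1}{9} \left(-6\right) = \left(-88\right) \frac{1}{300} + \frac{1}{9} \left(-6\right) = - \frac{22}{75} - \frac{2}{3} = - \frac{24}{25}$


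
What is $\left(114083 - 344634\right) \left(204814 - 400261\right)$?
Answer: $45060501297$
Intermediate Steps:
$\left(114083 - 344634\right) \left(204814 - 400261\right) = \left(-230551\right) \left(-195447\right) = 45060501297$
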